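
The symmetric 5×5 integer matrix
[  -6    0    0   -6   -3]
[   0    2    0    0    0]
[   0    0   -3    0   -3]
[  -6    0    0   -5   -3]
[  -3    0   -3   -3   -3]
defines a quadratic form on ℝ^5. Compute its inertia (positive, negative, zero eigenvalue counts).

Answer: (3, 2, 0)

Derivation:
step 0: pivot -6 → sign −
step 1: pivot 2 → sign +
step 2: pivot -3 → sign −
step 3: pivot 1 → sign +
step 4: pivot 3/2 → sign +
signature = (3, 2, 0)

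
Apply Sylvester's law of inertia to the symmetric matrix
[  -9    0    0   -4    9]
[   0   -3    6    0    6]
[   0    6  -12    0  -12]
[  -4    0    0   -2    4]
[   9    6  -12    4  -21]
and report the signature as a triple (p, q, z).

step 0: pivot -9 → sign −
step 1: pivot -3 → sign −
step 2: pivot -2/9 → sign −
step 3: row/col 3 already zero → sign 0
step 4: row/col 4 already zero → sign 0
signature = (0, 3, 2)

Answer: (0, 3, 2)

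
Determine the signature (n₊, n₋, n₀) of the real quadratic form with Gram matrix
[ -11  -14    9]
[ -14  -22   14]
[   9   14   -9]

Answer: (0, 3, 0)

Derivation:
step 0: pivot -11 → sign −
step 1: pivot -46/11 → sign −
step 2: pivot -2/23 → sign −
signature = (0, 3, 0)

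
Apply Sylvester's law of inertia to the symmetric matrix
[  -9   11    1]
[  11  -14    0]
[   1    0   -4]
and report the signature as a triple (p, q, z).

step 0: pivot -9 → sign −
step 1: pivot -5/9 → sign −
step 2: pivot -6/5 → sign −
signature = (0, 3, 0)

Answer: (0, 3, 0)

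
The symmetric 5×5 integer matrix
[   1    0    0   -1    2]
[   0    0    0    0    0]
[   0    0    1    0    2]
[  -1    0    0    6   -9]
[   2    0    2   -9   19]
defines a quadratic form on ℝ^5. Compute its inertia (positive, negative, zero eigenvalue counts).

step 0: pivot 1 → sign +
step 1: pivot 1 → sign +
step 2: pivot 5 → sign +
step 3: pivot 6/5 → sign +
step 4: row/col 4 already zero → sign 0
signature = (4, 0, 1)

Answer: (4, 0, 1)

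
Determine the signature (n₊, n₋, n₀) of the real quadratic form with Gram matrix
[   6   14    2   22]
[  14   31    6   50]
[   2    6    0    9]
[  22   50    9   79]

Answer: (2, 2, 0)

Derivation:
step 0: pivot 6 → sign +
step 1: pivot -5/3 → sign −
step 2: pivot 2/5 → sign +
step 3: pivot -3/2 → sign −
signature = (2, 2, 0)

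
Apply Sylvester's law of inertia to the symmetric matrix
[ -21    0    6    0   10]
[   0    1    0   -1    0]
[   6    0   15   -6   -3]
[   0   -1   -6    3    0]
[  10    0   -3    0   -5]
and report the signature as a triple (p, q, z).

step 0: pivot -21 → sign −
step 1: pivot 1 → sign +
step 2: pivot 117/7 → sign +
step 3: pivot -2/13 → sign −
step 4: pivot -2/9 → sign −
signature = (2, 3, 0)

Answer: (2, 3, 0)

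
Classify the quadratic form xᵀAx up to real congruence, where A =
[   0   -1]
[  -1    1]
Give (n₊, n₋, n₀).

step 0: pivot 1 → sign +
step 1: pivot -1 → sign −
signature = (1, 1, 0)

Answer: (1, 1, 0)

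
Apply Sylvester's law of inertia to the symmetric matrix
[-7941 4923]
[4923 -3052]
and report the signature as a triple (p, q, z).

Answer: (0, 2, 0)

Derivation:
step 0: pivot -7941 → sign −
step 1: pivot -1/2647 → sign −
signature = (0, 2, 0)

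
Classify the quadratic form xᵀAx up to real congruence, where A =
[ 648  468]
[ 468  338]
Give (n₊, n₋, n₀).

Answer: (1, 0, 1)

Derivation:
step 0: pivot 648 → sign +
step 1: row/col 1 already zero → sign 0
signature = (1, 0, 1)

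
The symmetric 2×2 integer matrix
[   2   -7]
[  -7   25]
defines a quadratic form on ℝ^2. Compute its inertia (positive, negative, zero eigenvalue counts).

Answer: (2, 0, 0)

Derivation:
step 0: pivot 2 → sign +
step 1: pivot 1/2 → sign +
signature = (2, 0, 0)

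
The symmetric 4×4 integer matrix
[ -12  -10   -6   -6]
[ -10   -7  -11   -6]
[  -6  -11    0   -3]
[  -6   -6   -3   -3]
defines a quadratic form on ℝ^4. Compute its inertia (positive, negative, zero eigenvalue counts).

Answer: (2, 2, 0)

Derivation:
step 0: pivot -12 → sign −
step 1: pivot 4/3 → sign +
step 2: pivot -24 → sign −
step 3: pivot 3/32 → sign +
signature = (2, 2, 0)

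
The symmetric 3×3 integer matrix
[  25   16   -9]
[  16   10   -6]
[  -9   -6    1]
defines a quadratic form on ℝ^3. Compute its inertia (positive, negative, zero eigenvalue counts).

Answer: (1, 2, 0)

Derivation:
step 0: pivot 25 → sign +
step 1: pivot -6/25 → sign −
step 2: pivot -2 → sign −
signature = (1, 2, 0)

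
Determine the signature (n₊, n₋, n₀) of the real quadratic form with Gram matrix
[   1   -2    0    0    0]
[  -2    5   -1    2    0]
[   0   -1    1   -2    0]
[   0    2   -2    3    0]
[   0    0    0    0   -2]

Answer: (2, 2, 1)

Derivation:
step 0: pivot 1 → sign +
step 1: pivot 1 → sign +
step 2: pivot -1 → sign −
step 3: pivot -2 → sign −
step 4: row/col 4 already zero → sign 0
signature = (2, 2, 1)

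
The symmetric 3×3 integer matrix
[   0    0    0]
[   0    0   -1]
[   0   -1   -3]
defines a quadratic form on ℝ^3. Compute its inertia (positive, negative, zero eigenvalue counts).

Answer: (1, 1, 1)

Derivation:
step 0: pivot -3 → sign −
step 1: pivot 1/3 → sign +
step 2: row/col 2 already zero → sign 0
signature = (1, 1, 1)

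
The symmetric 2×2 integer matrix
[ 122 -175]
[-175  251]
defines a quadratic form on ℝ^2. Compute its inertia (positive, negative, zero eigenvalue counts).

Answer: (1, 1, 0)

Derivation:
step 0: pivot 122 → sign +
step 1: pivot -3/122 → sign −
signature = (1, 1, 0)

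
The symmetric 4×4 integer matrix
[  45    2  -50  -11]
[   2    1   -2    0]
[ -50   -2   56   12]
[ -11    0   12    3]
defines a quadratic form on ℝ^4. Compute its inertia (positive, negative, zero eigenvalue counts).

step 0: pivot 45 → sign +
step 1: pivot 41/45 → sign +
step 2: pivot 16/41 → sign +
step 3: pivot -1/4 → sign −
signature = (3, 1, 0)

Answer: (3, 1, 0)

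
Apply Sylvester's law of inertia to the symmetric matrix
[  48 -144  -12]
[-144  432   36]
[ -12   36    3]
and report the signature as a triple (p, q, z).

Answer: (1, 0, 2)

Derivation:
step 0: pivot 48 → sign +
step 1: row/col 1 already zero → sign 0
step 2: row/col 2 already zero → sign 0
signature = (1, 0, 2)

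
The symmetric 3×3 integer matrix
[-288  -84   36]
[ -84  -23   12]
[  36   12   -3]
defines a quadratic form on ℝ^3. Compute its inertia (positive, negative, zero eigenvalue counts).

step 0: pivot -288 → sign −
step 1: pivot 3/2 → sign +
step 2: row/col 2 already zero → sign 0
signature = (1, 1, 1)

Answer: (1, 1, 1)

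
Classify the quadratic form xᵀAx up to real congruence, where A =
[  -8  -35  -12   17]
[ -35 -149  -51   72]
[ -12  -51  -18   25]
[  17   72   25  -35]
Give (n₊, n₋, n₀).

Answer: (1, 2, 1)

Derivation:
step 0: pivot -8 → sign −
step 1: pivot 33/8 → sign +
step 2: pivot -6/11 → sign −
step 3: row/col 3 already zero → sign 0
signature = (1, 2, 1)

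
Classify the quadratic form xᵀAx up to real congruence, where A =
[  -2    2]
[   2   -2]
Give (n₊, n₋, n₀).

step 0: pivot -2 → sign −
step 1: row/col 1 already zero → sign 0
signature = (0, 1, 1)

Answer: (0, 1, 1)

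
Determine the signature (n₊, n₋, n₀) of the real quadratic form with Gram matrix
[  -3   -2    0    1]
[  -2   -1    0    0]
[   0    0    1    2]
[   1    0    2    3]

step 0: pivot -3 → sign −
step 1: pivot 1/3 → sign +
step 2: pivot 1 → sign +
step 3: pivot -2 → sign −
signature = (2, 2, 0)

Answer: (2, 2, 0)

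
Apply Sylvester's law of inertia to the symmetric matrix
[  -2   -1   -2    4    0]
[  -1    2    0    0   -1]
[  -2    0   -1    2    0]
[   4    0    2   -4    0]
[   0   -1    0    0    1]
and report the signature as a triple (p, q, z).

Answer: (3, 1, 1)

Derivation:
step 0: pivot -2 → sign −
step 1: pivot 5/2 → sign +
step 2: pivot 3/5 → sign +
step 3: pivot 1/3 → sign +
step 4: row/col 4 already zero → sign 0
signature = (3, 1, 1)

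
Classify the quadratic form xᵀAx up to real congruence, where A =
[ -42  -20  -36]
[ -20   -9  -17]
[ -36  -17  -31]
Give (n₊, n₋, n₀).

step 0: pivot -42 → sign −
step 1: pivot 11/21 → sign +
step 2: pivot -2/11 → sign −
signature = (1, 2, 0)

Answer: (1, 2, 0)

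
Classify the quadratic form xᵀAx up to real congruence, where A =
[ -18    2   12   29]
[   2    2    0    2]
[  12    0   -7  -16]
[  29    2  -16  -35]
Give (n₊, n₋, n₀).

Answer: (2, 2, 0)

Derivation:
step 0: pivot -18 → sign −
step 1: pivot 20/9 → sign +
step 2: pivot 1/5 → sign +
step 3: pivot -3/4 → sign −
signature = (2, 2, 0)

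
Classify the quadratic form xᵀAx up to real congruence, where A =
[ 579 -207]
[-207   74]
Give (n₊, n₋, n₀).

step 0: pivot 579 → sign +
step 1: pivot -1/193 → sign −
signature = (1, 1, 0)

Answer: (1, 1, 0)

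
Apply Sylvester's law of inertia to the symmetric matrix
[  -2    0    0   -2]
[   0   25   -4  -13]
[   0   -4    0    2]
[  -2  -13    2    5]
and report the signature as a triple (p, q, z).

Answer: (2, 2, 0)

Derivation:
step 0: pivot -2 → sign −
step 1: pivot 25 → sign +
step 2: pivot -16/25 → sign −
step 3: pivot 1/4 → sign +
signature = (2, 2, 0)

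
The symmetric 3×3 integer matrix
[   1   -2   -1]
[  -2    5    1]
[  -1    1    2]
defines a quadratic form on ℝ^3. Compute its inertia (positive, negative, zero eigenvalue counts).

Answer: (2, 0, 1)

Derivation:
step 0: pivot 1 → sign +
step 1: pivot 1 → sign +
step 2: row/col 2 already zero → sign 0
signature = (2, 0, 1)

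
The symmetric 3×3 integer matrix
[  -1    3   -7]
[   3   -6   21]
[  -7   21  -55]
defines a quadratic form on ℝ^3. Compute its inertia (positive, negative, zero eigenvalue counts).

Answer: (1, 2, 0)

Derivation:
step 0: pivot -1 → sign −
step 1: pivot 3 → sign +
step 2: pivot -6 → sign −
signature = (1, 2, 0)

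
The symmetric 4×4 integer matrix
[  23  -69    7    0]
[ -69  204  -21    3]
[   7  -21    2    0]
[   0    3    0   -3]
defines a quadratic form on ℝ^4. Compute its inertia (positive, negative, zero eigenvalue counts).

Answer: (1, 2, 1)

Derivation:
step 0: pivot 23 → sign +
step 1: pivot -3 → sign −
step 2: pivot -3/23 → sign −
step 3: row/col 3 already zero → sign 0
signature = (1, 2, 1)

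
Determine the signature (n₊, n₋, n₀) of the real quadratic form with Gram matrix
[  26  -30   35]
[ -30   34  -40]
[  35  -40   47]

Answer: (2, 1, 0)

Derivation:
step 0: pivot 26 → sign +
step 1: pivot -8/13 → sign −
step 2: pivot 1/8 → sign +
signature = (2, 1, 0)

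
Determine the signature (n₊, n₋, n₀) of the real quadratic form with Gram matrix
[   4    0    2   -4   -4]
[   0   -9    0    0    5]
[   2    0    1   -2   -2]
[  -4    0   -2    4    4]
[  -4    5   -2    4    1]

Answer: (1, 2, 2)

Derivation:
step 0: pivot 4 → sign +
step 1: pivot -9 → sign −
step 2: pivot -2/9 → sign −
step 3: row/col 3 already zero → sign 0
step 4: row/col 4 already zero → sign 0
signature = (1, 2, 2)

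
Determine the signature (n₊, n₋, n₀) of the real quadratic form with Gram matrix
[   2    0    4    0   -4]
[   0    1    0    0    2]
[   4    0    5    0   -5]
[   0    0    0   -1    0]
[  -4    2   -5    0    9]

Answer: (2, 2, 1)

Derivation:
step 0: pivot 2 → sign +
step 1: pivot 1 → sign +
step 2: pivot -3 → sign −
step 3: pivot -1 → sign −
step 4: row/col 4 already zero → sign 0
signature = (2, 2, 1)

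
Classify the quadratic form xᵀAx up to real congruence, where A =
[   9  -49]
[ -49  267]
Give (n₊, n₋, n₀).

step 0: pivot 9 → sign +
step 1: pivot 2/9 → sign +
signature = (2, 0, 0)

Answer: (2, 0, 0)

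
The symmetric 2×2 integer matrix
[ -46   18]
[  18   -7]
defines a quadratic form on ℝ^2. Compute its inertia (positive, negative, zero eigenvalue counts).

step 0: pivot -46 → sign −
step 1: pivot 1/23 → sign +
signature = (1, 1, 0)

Answer: (1, 1, 0)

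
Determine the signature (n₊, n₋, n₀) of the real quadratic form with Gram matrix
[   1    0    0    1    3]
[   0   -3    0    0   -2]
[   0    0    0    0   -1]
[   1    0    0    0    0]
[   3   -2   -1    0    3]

Answer: (2, 3, 0)

Derivation:
step 0: pivot 1 → sign +
step 1: pivot -3 → sign −
step 2: pivot -1 → sign −
step 3: pivot 13/3 → sign +
step 4: pivot -3/13 → sign −
signature = (2, 3, 0)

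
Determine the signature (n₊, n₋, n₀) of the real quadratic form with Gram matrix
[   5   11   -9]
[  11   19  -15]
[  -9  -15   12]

step 0: pivot 5 → sign +
step 1: pivot -26/5 → sign −
step 2: pivot 3/13 → sign +
signature = (2, 1, 0)

Answer: (2, 1, 0)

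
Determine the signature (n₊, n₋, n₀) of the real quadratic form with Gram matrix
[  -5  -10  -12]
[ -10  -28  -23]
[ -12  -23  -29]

Answer: (0, 3, 0)

Derivation:
step 0: pivot -5 → sign −
step 1: pivot -8 → sign −
step 2: pivot -3/40 → sign −
signature = (0, 3, 0)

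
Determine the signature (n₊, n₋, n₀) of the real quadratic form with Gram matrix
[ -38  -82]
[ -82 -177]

Answer: (0, 2, 0)

Derivation:
step 0: pivot -38 → sign −
step 1: pivot -1/19 → sign −
signature = (0, 2, 0)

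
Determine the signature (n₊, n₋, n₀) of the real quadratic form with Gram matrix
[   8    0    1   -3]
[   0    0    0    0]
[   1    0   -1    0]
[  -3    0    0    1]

step 0: pivot 8 → sign +
step 1: pivot -9/8 → sign −
step 2: row/col 2 already zero → sign 0
step 3: row/col 3 already zero → sign 0
signature = (1, 1, 2)

Answer: (1, 1, 2)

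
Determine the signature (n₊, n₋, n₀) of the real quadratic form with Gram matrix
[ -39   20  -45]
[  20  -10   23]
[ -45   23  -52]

step 0: pivot -39 → sign −
step 1: pivot 10/39 → sign +
step 2: pivot -1/10 → sign −
signature = (1, 2, 0)

Answer: (1, 2, 0)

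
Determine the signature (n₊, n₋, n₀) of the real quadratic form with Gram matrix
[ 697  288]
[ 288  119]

Answer: (1, 1, 0)

Derivation:
step 0: pivot 697 → sign +
step 1: pivot -1/697 → sign −
signature = (1, 1, 0)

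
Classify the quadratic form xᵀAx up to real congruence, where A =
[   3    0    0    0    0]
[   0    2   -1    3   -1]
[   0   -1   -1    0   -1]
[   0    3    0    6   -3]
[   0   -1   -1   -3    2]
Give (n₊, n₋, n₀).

Answer: (3, 1, 1)

Derivation:
step 0: pivot 3 → sign +
step 1: pivot 2 → sign +
step 2: pivot -3/2 → sign −
step 3: pivot 3 → sign +
step 4: row/col 4 already zero → sign 0
signature = (3, 1, 1)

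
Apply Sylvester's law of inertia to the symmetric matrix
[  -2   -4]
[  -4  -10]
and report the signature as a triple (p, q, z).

Answer: (0, 2, 0)

Derivation:
step 0: pivot -2 → sign −
step 1: pivot -2 → sign −
signature = (0, 2, 0)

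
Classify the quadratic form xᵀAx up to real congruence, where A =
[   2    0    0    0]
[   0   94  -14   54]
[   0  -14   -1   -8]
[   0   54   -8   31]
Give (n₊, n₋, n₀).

step 0: pivot 2 → sign +
step 1: pivot 94 → sign +
step 2: pivot -145/47 → sign −
step 3: pivot -3/145 → sign −
signature = (2, 2, 0)

Answer: (2, 2, 0)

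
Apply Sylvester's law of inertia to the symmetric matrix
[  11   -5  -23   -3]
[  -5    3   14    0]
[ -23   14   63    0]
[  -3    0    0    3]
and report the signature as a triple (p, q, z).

step 0: pivot 11 → sign +
step 1: pivot 8/11 → sign +
step 2: pivot -19/8 → sign −
step 3: pivot -6/19 → sign −
signature = (2, 2, 0)

Answer: (2, 2, 0)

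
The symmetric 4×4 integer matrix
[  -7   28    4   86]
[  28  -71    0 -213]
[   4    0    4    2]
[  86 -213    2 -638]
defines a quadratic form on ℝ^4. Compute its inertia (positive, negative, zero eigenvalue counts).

Answer: (2, 1, 1)

Derivation:
step 0: pivot -7 → sign −
step 1: pivot 41 → sign +
step 2: pivot 12/287 → sign +
step 3: row/col 3 already zero → sign 0
signature = (2, 1, 1)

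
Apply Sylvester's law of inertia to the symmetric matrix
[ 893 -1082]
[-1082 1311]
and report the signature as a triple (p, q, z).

step 0: pivot 893 → sign +
step 1: pivot -1/893 → sign −
signature = (1, 1, 0)

Answer: (1, 1, 0)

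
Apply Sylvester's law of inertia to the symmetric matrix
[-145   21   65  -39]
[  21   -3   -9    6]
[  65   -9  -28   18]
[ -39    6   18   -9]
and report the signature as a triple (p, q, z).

step 0: pivot -145 → sign −
step 1: pivot 6/145 → sign +
step 2: pivot -3 → sign −
step 3: pivot 3/2 → sign +
signature = (2, 2, 0)

Answer: (2, 2, 0)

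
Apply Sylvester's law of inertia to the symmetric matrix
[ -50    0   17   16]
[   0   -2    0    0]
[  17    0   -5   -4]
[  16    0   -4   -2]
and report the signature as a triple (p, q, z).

Answer: (2, 2, 0)

Derivation:
step 0: pivot -50 → sign −
step 1: pivot -2 → sign −
step 2: pivot 39/50 → sign +
step 3: pivot 6/13 → sign +
signature = (2, 2, 0)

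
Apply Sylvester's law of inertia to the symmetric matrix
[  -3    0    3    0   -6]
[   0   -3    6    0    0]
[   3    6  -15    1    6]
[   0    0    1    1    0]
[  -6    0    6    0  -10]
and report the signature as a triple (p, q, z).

step 0: pivot -3 → sign −
step 1: pivot -3 → sign −
step 2: pivot 1 → sign +
step 3: pivot -1 → sign −
step 4: pivot 2 → sign +
signature = (2, 3, 0)

Answer: (2, 3, 0)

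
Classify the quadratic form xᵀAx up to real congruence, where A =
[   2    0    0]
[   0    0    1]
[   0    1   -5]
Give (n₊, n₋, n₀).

step 0: pivot 2 → sign +
step 1: pivot -5 → sign −
step 2: pivot 1/5 → sign +
signature = (2, 1, 0)

Answer: (2, 1, 0)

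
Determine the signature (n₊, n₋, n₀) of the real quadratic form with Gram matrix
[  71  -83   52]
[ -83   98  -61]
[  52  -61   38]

step 0: pivot 71 → sign +
step 1: pivot 69/71 → sign +
step 2: pivot -3/23 → sign −
signature = (2, 1, 0)

Answer: (2, 1, 0)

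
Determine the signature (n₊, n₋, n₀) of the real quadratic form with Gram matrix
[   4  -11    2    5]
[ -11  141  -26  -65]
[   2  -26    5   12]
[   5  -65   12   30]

Answer: (4, 0, 0)

Derivation:
step 0: pivot 4 → sign +
step 1: pivot 443/4 → sign +
step 2: pivot 91/443 → sign +
step 3: pivot 3/91 → sign +
signature = (4, 0, 0)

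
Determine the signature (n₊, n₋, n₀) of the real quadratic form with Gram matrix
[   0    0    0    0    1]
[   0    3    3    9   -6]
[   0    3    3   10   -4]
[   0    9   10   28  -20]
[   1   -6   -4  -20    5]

Answer: (3, 2, 0)

Derivation:
step 0: pivot 3 → sign +
step 1: pivot 1 → sign +
step 2: pivot -1 → sign −
step 3: pivot 5 → sign +
step 4: pivot -1/5 → sign −
signature = (3, 2, 0)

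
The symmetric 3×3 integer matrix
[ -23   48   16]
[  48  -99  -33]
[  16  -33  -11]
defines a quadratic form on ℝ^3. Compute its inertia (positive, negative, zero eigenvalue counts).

step 0: pivot -23 → sign −
step 1: pivot 27/23 → sign +
step 2: row/col 2 already zero → sign 0
signature = (1, 1, 1)

Answer: (1, 1, 1)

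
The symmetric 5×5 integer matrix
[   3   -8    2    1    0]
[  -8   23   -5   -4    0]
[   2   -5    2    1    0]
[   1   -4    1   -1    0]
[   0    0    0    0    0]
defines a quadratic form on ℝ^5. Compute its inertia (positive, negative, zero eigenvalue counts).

step 0: pivot 3 → sign +
step 1: pivot 5/3 → sign +
step 2: pivot 3/5 → sign +
step 3: pivot -3 → sign −
step 4: row/col 4 already zero → sign 0
signature = (3, 1, 1)

Answer: (3, 1, 1)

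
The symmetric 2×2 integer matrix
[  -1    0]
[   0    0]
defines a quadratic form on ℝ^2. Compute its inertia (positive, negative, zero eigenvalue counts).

Answer: (0, 1, 1)

Derivation:
step 0: pivot -1 → sign −
step 1: row/col 1 already zero → sign 0
signature = (0, 1, 1)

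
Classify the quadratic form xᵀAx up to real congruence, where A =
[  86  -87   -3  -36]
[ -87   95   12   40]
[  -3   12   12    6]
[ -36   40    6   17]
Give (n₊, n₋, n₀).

Answer: (4, 0, 0)

Derivation:
step 0: pivot 86 → sign +
step 1: pivot 601/86 → sign +
step 2: pivot 237/601 → sign +
step 3: pivot 3/79 → sign +
signature = (4, 0, 0)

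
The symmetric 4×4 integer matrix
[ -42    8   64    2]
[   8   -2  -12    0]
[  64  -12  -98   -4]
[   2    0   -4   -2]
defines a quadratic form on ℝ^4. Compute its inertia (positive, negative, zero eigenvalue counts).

step 0: pivot -42 → sign −
step 1: pivot -10/21 → sign −
step 2: pivot -2/5 → sign −
step 3: row/col 3 already zero → sign 0
signature = (0, 3, 1)

Answer: (0, 3, 1)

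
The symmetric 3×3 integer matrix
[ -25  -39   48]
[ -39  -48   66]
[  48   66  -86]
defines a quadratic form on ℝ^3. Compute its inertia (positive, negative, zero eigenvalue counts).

Answer: (2, 1, 0)

Derivation:
step 0: pivot -25 → sign −
step 1: pivot 321/25 → sign +
step 2: pivot 2/107 → sign +
signature = (2, 1, 0)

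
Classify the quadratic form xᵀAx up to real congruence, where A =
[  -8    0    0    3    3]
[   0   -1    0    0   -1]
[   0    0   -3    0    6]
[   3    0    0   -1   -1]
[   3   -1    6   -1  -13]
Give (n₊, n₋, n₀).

Answer: (2, 3, 0)

Derivation:
step 0: pivot -8 → sign −
step 1: pivot -1 → sign −
step 2: pivot -3 → sign −
step 3: pivot 1/8 → sign +
step 4: pivot 1 → sign +
signature = (2, 3, 0)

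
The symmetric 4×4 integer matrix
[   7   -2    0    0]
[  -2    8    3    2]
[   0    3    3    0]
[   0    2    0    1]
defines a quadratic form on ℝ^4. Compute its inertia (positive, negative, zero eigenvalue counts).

Answer: (4, 0, 0)

Derivation:
step 0: pivot 7 → sign +
step 1: pivot 52/7 → sign +
step 2: pivot 93/52 → sign +
step 3: pivot 3/31 → sign +
signature = (4, 0, 0)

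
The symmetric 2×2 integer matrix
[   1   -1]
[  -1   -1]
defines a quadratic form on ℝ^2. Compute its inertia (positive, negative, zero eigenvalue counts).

Answer: (1, 1, 0)

Derivation:
step 0: pivot 1 → sign +
step 1: pivot -2 → sign −
signature = (1, 1, 0)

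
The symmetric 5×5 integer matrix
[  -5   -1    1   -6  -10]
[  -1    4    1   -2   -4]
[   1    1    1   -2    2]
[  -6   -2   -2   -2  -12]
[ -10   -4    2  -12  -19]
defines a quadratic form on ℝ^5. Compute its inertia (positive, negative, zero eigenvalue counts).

Answer: (3, 2, 0)

Derivation:
step 0: pivot -5 → sign −
step 1: pivot 21/5 → sign +
step 2: pivot 22/21 → sign +
step 3: pivot -42/11 → sign −
step 4: pivot 1/21 → sign +
signature = (3, 2, 0)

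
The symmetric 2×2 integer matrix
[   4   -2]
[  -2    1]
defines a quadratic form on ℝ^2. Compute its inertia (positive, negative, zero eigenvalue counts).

Answer: (1, 0, 1)

Derivation:
step 0: pivot 4 → sign +
step 1: row/col 1 already zero → sign 0
signature = (1, 0, 1)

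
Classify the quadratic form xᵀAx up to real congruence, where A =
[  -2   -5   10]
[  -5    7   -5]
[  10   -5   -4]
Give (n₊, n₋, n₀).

Answer: (1, 2, 0)

Derivation:
step 0: pivot -2 → sign −
step 1: pivot 39/2 → sign +
step 2: pivot -2/13 → sign −
signature = (1, 2, 0)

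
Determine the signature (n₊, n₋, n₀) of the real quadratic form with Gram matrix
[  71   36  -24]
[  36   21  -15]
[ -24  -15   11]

Answer: (2, 1, 0)

Derivation:
step 0: pivot 71 → sign +
step 1: pivot 195/71 → sign +
step 2: pivot -2/65 → sign −
signature = (2, 1, 0)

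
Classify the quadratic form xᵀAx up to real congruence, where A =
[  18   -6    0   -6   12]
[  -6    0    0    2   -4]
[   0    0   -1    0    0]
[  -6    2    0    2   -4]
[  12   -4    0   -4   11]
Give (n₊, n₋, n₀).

Answer: (2, 2, 1)

Derivation:
step 0: pivot 18 → sign +
step 1: pivot -2 → sign −
step 2: pivot -1 → sign −
step 3: pivot 3 → sign +
step 4: row/col 4 already zero → sign 0
signature = (2, 2, 1)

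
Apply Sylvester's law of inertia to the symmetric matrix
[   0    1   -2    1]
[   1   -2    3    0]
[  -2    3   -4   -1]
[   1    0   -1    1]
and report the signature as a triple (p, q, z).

step 0: pivot -2 → sign −
step 1: pivot 1/2 → sign +
step 2: pivot -1 → sign −
step 3: row/col 3 already zero → sign 0
signature = (1, 2, 1)

Answer: (1, 2, 1)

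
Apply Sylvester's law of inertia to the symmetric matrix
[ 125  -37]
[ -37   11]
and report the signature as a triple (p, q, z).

Answer: (2, 0, 0)

Derivation:
step 0: pivot 125 → sign +
step 1: pivot 6/125 → sign +
signature = (2, 0, 0)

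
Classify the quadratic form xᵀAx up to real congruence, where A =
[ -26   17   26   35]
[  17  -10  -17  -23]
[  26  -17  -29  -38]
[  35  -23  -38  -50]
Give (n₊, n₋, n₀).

step 0: pivot -26 → sign −
step 1: pivot 29/26 → sign +
step 2: pivot -3 → sign −
step 3: pivot 3/29 → sign +
signature = (2, 2, 0)

Answer: (2, 2, 0)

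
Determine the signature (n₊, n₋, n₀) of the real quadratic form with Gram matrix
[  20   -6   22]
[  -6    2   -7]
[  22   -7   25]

Answer: (2, 0, 1)

Derivation:
step 0: pivot 20 → sign +
step 1: pivot 1/5 → sign +
step 2: row/col 2 already zero → sign 0
signature = (2, 0, 1)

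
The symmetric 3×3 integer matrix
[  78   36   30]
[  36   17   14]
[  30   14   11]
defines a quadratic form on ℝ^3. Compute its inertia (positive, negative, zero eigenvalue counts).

step 0: pivot 78 → sign +
step 1: pivot 5/13 → sign +
step 2: pivot -3/5 → sign −
signature = (2, 1, 0)

Answer: (2, 1, 0)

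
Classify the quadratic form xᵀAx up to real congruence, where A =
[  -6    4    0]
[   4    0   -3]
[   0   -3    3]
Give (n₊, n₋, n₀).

step 0: pivot -6 → sign −
step 1: pivot 8/3 → sign +
step 2: pivot -3/8 → sign −
signature = (1, 2, 0)

Answer: (1, 2, 0)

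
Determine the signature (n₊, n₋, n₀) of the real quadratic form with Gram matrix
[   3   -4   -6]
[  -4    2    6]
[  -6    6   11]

step 0: pivot 3 → sign +
step 1: pivot -10/3 → sign −
step 2: pivot 1/5 → sign +
signature = (2, 1, 0)

Answer: (2, 1, 0)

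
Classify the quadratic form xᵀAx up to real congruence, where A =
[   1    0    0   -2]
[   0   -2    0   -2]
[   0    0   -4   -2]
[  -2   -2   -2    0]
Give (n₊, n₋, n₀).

step 0: pivot 1 → sign +
step 1: pivot -2 → sign −
step 2: pivot -4 → sign −
step 3: pivot -1 → sign −
signature = (1, 3, 0)

Answer: (1, 3, 0)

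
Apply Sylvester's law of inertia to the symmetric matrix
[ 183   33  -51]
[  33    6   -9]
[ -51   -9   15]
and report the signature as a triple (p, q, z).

Answer: (2, 0, 1)

Derivation:
step 0: pivot 183 → sign +
step 1: pivot 3/61 → sign +
step 2: row/col 2 already zero → sign 0
signature = (2, 0, 1)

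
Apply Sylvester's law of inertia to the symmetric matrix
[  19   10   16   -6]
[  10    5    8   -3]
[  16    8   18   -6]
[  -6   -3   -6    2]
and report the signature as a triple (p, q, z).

Answer: (2, 2, 0)

Derivation:
step 0: pivot 19 → sign +
step 1: pivot -5/19 → sign −
step 2: pivot 26/5 → sign +
step 3: pivot -1/13 → sign −
signature = (2, 2, 0)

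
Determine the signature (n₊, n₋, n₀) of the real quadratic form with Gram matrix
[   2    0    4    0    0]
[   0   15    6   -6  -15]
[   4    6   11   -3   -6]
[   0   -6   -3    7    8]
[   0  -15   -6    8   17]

Answer: (5, 0, 0)

Derivation:
step 0: pivot 2 → sign +
step 1: pivot 15 → sign +
step 2: pivot 3/5 → sign +
step 3: pivot 4 → sign +
step 4: pivot 1 → sign +
signature = (5, 0, 0)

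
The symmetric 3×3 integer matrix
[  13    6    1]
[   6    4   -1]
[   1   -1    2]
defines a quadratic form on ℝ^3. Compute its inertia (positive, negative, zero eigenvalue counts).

step 0: pivot 13 → sign +
step 1: pivot 16/13 → sign +
step 2: pivot 3/16 → sign +
signature = (3, 0, 0)

Answer: (3, 0, 0)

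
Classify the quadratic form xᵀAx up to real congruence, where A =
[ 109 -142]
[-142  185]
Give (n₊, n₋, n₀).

step 0: pivot 109 → sign +
step 1: pivot 1/109 → sign +
signature = (2, 0, 0)

Answer: (2, 0, 0)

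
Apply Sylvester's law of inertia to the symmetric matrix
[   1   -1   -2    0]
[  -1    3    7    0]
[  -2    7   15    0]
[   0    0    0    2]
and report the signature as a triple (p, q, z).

step 0: pivot 1 → sign +
step 1: pivot 2 → sign +
step 2: pivot -3/2 → sign −
step 3: pivot 2 → sign +
signature = (3, 1, 0)

Answer: (3, 1, 0)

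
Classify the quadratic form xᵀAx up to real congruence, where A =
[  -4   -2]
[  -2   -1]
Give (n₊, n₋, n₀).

Answer: (0, 1, 1)

Derivation:
step 0: pivot -4 → sign −
step 1: row/col 1 already zero → sign 0
signature = (0, 1, 1)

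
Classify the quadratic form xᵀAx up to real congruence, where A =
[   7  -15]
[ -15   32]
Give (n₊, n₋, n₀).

Answer: (1, 1, 0)

Derivation:
step 0: pivot 7 → sign +
step 1: pivot -1/7 → sign −
signature = (1, 1, 0)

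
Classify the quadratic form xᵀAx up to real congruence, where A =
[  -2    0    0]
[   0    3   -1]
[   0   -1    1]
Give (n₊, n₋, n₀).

step 0: pivot -2 → sign −
step 1: pivot 3 → sign +
step 2: pivot 2/3 → sign +
signature = (2, 1, 0)

Answer: (2, 1, 0)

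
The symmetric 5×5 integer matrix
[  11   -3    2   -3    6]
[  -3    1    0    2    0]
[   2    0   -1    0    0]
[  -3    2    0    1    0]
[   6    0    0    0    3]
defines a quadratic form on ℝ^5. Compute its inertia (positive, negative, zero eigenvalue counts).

step 0: pivot 11 → sign +
step 1: pivot 2/11 → sign +
step 2: pivot -3 → sign −
step 3: pivot -9/2 → sign −
step 4: pivot -1 → sign −
signature = (2, 3, 0)

Answer: (2, 3, 0)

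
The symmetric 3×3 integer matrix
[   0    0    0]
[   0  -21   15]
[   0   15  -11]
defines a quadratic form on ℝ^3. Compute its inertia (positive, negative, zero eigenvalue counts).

step 0: pivot -21 → sign −
step 1: pivot -2/7 → sign −
step 2: row/col 2 already zero → sign 0
signature = (0, 2, 1)

Answer: (0, 2, 1)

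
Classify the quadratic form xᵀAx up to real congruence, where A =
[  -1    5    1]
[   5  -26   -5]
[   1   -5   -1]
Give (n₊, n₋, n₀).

step 0: pivot -1 → sign −
step 1: pivot -1 → sign −
step 2: row/col 2 already zero → sign 0
signature = (0, 2, 1)

Answer: (0, 2, 1)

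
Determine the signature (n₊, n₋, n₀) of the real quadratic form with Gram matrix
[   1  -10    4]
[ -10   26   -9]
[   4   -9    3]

Answer: (1, 2, 0)

Derivation:
step 0: pivot 1 → sign +
step 1: pivot -74 → sign −
step 2: pivot -1/74 → sign −
signature = (1, 2, 0)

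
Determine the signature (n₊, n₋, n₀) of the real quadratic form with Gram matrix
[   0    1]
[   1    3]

Answer: (1, 1, 0)

Derivation:
step 0: pivot 3 → sign +
step 1: pivot -1/3 → sign −
signature = (1, 1, 0)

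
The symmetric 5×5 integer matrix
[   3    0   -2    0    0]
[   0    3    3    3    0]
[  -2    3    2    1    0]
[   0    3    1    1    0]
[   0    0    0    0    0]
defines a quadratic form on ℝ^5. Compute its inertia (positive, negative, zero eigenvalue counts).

Answer: (2, 2, 1)

Derivation:
step 0: pivot 3 → sign +
step 1: pivot 3 → sign +
step 2: pivot -7/3 → sign −
step 3: pivot -2/7 → sign −
step 4: row/col 4 already zero → sign 0
signature = (2, 2, 1)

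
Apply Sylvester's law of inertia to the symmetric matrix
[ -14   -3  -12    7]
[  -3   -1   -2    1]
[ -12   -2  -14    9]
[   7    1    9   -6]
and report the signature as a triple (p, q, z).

step 0: pivot -14 → sign −
step 1: pivot -5/14 → sign −
step 2: pivot -14/5 → sign −
step 3: pivot -1/14 → sign −
signature = (0, 4, 0)

Answer: (0, 4, 0)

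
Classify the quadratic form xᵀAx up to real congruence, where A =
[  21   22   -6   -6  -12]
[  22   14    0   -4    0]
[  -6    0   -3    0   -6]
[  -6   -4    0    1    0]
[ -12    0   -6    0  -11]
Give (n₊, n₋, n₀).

step 0: pivot 21 → sign +
step 1: pivot -190/21 → sign −
step 2: pivot -33/95 → sign −
step 3: pivot -1/11 → sign −
step 4: pivot 1 → sign +
signature = (2, 3, 0)

Answer: (2, 3, 0)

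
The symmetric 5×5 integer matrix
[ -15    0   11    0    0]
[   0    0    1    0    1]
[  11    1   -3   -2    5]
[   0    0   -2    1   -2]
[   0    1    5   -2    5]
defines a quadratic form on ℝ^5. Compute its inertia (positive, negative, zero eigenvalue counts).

Answer: (3, 2, 0)

Derivation:
step 0: pivot -15 → sign −
step 1: pivot 76/15 → sign +
step 2: pivot -15/76 → sign −
step 3: pivot 1 → sign +
step 4: pivot 1/15 → sign +
signature = (3, 2, 0)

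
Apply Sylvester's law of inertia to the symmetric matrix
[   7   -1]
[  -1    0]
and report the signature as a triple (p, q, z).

Answer: (1, 1, 0)

Derivation:
step 0: pivot 7 → sign +
step 1: pivot -1/7 → sign −
signature = (1, 1, 0)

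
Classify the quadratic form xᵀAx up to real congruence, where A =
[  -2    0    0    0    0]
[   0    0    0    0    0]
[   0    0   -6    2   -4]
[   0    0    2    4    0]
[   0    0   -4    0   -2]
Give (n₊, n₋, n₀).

step 0: pivot -2 → sign −
step 1: pivot -6 → sign −
step 2: pivot 14/3 → sign +
step 3: pivot 2/7 → sign +
step 4: row/col 4 already zero → sign 0
signature = (2, 2, 1)

Answer: (2, 2, 1)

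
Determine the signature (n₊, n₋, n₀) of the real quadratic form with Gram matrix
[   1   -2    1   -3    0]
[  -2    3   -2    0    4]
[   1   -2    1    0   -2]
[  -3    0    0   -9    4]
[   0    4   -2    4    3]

step 0: pivot 1 → sign +
step 1: pivot -1 → sign −
step 2: pivot 18 → sign +
step 3: pivot -1/2 → sign −
step 4: pivot 1/3 → sign +
signature = (3, 2, 0)

Answer: (3, 2, 0)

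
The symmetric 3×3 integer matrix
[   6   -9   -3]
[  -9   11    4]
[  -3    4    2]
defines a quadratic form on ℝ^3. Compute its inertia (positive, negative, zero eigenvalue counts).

step 0: pivot 6 → sign +
step 1: pivot -5/2 → sign −
step 2: pivot 3/5 → sign +
signature = (2, 1, 0)

Answer: (2, 1, 0)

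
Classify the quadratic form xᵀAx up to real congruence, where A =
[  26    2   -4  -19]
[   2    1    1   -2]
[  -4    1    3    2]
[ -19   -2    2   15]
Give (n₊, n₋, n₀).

Answer: (4, 0, 0)

Derivation:
step 0: pivot 26 → sign +
step 1: pivot 11/13 → sign +
step 2: pivot 4/11 → sign +
step 3: pivot 3/4 → sign +
signature = (4, 0, 0)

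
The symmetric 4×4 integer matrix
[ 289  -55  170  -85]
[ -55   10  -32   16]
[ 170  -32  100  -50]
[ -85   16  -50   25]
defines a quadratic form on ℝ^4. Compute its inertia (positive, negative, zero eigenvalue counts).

step 0: pivot 289 → sign +
step 1: pivot -135/289 → sign −
step 2: pivot 4/15 → sign +
step 3: row/col 3 already zero → sign 0
signature = (2, 1, 1)

Answer: (2, 1, 1)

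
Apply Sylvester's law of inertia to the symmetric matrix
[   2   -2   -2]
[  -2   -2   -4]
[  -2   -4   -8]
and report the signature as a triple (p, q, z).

Answer: (1, 2, 0)

Derivation:
step 0: pivot 2 → sign +
step 1: pivot -4 → sign −
step 2: pivot -1 → sign −
signature = (1, 2, 0)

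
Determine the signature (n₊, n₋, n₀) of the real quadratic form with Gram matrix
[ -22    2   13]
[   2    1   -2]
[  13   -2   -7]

step 0: pivot -22 → sign −
step 1: pivot 13/11 → sign +
step 2: pivot 3/26 → sign +
signature = (2, 1, 0)

Answer: (2, 1, 0)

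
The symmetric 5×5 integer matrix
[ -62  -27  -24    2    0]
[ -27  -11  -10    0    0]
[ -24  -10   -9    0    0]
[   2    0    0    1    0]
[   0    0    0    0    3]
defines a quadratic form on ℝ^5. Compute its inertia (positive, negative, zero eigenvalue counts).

Answer: (3, 2, 0)

Derivation:
step 0: pivot -62 → sign −
step 1: pivot 47/62 → sign +
step 2: pivot 1/47 → sign +
step 3: pivot -3 → sign −
step 4: pivot 3 → sign +
signature = (3, 2, 0)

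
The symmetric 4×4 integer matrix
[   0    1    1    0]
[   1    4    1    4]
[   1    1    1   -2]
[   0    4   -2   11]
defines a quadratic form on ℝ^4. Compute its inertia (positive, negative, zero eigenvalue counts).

Answer: (2, 2, 0)

Derivation:
step 0: pivot 4 → sign +
step 1: pivot -1/4 → sign −
step 2: pivot 3 → sign +
step 3: pivot -1 → sign −
signature = (2, 2, 0)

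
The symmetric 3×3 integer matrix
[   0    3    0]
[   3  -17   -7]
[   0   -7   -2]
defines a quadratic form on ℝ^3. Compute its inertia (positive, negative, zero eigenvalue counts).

step 0: pivot -17 → sign −
step 1: pivot 9/17 → sign +
step 2: pivot -2 → sign −
signature = (1, 2, 0)

Answer: (1, 2, 0)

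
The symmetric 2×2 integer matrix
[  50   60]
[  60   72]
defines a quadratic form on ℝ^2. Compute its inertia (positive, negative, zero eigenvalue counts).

Answer: (1, 0, 1)

Derivation:
step 0: pivot 50 → sign +
step 1: row/col 1 already zero → sign 0
signature = (1, 0, 1)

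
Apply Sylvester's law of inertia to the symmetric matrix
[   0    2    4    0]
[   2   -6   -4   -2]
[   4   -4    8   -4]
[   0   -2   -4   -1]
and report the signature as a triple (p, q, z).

Answer: (1, 2, 1)

Derivation:
step 0: pivot -6 → sign −
step 1: pivot 2/3 → sign +
step 2: pivot -1 → sign −
step 3: row/col 3 already zero → sign 0
signature = (1, 2, 1)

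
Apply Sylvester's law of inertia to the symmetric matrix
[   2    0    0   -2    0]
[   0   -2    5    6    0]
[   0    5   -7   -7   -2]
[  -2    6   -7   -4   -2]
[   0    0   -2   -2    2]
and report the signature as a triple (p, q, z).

Answer: (3, 2, 0)

Derivation:
step 0: pivot 2 → sign +
step 1: pivot -2 → sign −
step 2: pivot 11/2 → sign +
step 3: pivot 4/11 → sign +
step 4: pivot -1 → sign −
signature = (3, 2, 0)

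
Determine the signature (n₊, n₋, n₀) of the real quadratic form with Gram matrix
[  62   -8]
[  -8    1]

step 0: pivot 62 → sign +
step 1: pivot -1/31 → sign −
signature = (1, 1, 0)

Answer: (1, 1, 0)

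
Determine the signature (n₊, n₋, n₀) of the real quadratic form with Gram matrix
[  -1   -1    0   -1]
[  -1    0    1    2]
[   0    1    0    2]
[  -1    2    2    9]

Answer: (2, 2, 0)

Derivation:
step 0: pivot -1 → sign −
step 1: pivot 1 → sign +
step 2: pivot -1 → sign −
step 3: pivot 2 → sign +
signature = (2, 2, 0)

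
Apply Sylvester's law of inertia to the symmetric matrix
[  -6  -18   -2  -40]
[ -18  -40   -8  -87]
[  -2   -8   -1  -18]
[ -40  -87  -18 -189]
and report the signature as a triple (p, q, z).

step 0: pivot -6 → sign −
step 1: pivot 14 → sign +
step 2: pivot -13/21 → sign −
step 3: pivot -3/26 → sign −
signature = (1, 3, 0)

Answer: (1, 3, 0)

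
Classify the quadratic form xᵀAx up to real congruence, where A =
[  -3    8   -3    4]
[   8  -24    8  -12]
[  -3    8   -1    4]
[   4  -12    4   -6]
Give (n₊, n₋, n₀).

Answer: (1, 2, 1)

Derivation:
step 0: pivot -3 → sign −
step 1: pivot -8/3 → sign −
step 2: pivot 2 → sign +
step 3: row/col 3 already zero → sign 0
signature = (1, 2, 1)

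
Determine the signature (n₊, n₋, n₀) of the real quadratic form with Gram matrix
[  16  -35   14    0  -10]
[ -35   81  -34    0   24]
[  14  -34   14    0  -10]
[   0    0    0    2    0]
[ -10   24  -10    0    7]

step 0: pivot 16 → sign +
step 1: pivot 71/16 → sign +
step 2: pivot -58/71 → sign −
step 3: pivot 2 → sign +
step 4: pivot -3/29 → sign −
signature = (3, 2, 0)

Answer: (3, 2, 0)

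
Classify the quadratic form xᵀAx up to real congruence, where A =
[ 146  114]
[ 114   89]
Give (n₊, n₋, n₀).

Answer: (1, 1, 0)

Derivation:
step 0: pivot 146 → sign +
step 1: pivot -1/73 → sign −
signature = (1, 1, 0)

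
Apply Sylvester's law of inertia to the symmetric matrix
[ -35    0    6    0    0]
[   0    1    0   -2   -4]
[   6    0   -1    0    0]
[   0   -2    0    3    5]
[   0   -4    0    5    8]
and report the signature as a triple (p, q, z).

step 0: pivot -35 → sign −
step 1: pivot 1 → sign +
step 2: pivot 1/35 → sign +
step 3: pivot -1 → sign −
step 4: pivot 1 → sign +
signature = (3, 2, 0)

Answer: (3, 2, 0)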